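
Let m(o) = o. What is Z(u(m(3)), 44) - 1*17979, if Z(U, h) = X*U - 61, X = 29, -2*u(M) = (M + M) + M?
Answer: -36341/2 ≈ -18171.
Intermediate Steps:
u(M) = -3*M/2 (u(M) = -((M + M) + M)/2 = -(2*M + M)/2 = -3*M/2)
Z(U, h) = -61 + 29*U (Z(U, h) = 29*U - 61 = -61 + 29*U)
Z(u(m(3)), 44) - 1*17979 = (-61 + 29*(-3/2*3)) - 1*17979 = (-61 + 29*(-9/2)) - 17979 = (-61 - 261/2) - 17979 = -383/2 - 17979 = -36341/2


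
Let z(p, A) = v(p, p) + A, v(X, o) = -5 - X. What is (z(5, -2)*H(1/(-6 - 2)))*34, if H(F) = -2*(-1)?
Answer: -816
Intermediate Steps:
H(F) = 2
z(p, A) = -5 + A - p (z(p, A) = (-5 - p) + A = -5 + A - p)
(z(5, -2)*H(1/(-6 - 2)))*34 = ((-5 - 2 - 1*5)*2)*34 = ((-5 - 2 - 5)*2)*34 = -12*2*34 = -24*34 = -816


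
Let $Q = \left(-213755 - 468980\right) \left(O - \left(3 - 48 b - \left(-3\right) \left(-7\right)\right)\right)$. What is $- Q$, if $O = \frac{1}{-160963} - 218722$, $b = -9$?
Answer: $- \frac{24081966894015215}{160963} \approx -1.4961 \cdot 10^{11}$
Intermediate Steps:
$O = - \frac{35206149287}{160963}$ ($O = - \frac{1}{160963} - 218722 = - \frac{35206149287}{160963} \approx -2.1872 \cdot 10^{5}$)
$Q = \frac{24081966894015215}{160963}$ ($Q = \left(-213755 - 468980\right) \left(- \frac{35206149287}{160963} - \left(435 - \left(-3\right) \left(-7\right)\right)\right) = - 682735 \left(- \frac{35206149287}{160963} + \left(\left(3 \cdot 7 - 3\right) - 432\right)\right) = - 682735 \left(- \frac{35206149287}{160963} + \left(\left(21 - 3\right) - 432\right)\right) = - 682735 \left(- \frac{35206149287}{160963} + \left(18 - 432\right)\right) = - 682735 \left(- \frac{35206149287}{160963} - 414\right) = \left(-682735\right) \left(- \frac{35272787969}{160963}\right) = \frac{24081966894015215}{160963} \approx 1.4961 \cdot 10^{11}$)
$- Q = \left(-1\right) \frac{24081966894015215}{160963} = - \frac{24081966894015215}{160963}$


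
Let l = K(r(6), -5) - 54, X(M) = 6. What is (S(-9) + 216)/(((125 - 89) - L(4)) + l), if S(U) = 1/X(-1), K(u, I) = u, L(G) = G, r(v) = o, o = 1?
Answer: -1297/126 ≈ -10.294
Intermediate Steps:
r(v) = 1
S(U) = ⅙ (S(U) = 1/6 = ⅙)
l = -53 (l = 1 - 54 = -53)
(S(-9) + 216)/(((125 - 89) - L(4)) + l) = (⅙ + 216)/(((125 - 89) - 1*4) - 53) = 1297/(6*((36 - 4) - 53)) = 1297/(6*(32 - 53)) = (1297/6)/(-21) = (1297/6)*(-1/21) = -1297/126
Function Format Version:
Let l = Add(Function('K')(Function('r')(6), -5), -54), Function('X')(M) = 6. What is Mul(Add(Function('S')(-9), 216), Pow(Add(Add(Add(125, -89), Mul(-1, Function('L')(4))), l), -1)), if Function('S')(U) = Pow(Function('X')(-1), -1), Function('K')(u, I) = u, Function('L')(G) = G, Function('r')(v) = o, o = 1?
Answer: Rational(-1297, 126) ≈ -10.294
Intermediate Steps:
Function('r')(v) = 1
Function('S')(U) = Rational(1, 6) (Function('S')(U) = Pow(6, -1) = Rational(1, 6))
l = -53 (l = Add(1, -54) = -53)
Mul(Add(Function('S')(-9), 216), Pow(Add(Add(Add(125, -89), Mul(-1, Function('L')(4))), l), -1)) = Mul(Add(Rational(1, 6), 216), Pow(Add(Add(Add(125, -89), Mul(-1, 4)), -53), -1)) = Mul(Rational(1297, 6), Pow(Add(Add(36, -4), -53), -1)) = Mul(Rational(1297, 6), Pow(Add(32, -53), -1)) = Mul(Rational(1297, 6), Pow(-21, -1)) = Mul(Rational(1297, 6), Rational(-1, 21)) = Rational(-1297, 126)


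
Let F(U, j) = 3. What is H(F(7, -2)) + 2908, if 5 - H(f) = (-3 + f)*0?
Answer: 2913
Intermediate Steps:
H(f) = 5 (H(f) = 5 - (-3 + f)*0 = 5 - 1*0 = 5 + 0 = 5)
H(F(7, -2)) + 2908 = 5 + 2908 = 2913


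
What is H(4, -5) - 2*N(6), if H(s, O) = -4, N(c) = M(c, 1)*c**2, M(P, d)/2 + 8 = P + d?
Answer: 140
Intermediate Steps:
M(P, d) = -16 + 2*P + 2*d (M(P, d) = -16 + 2*(P + d) = -16 + (2*P + 2*d) = -16 + 2*P + 2*d)
N(c) = c**2*(-14 + 2*c) (N(c) = (-16 + 2*c + 2*1)*c**2 = (-16 + 2*c + 2)*c**2 = (-14 + 2*c)*c**2 = c**2*(-14 + 2*c))
H(4, -5) - 2*N(6) = -4 - 4*6**2*(-7 + 6) = -4 - 4*36*(-1) = -4 - 2*(-72) = -4 + 144 = 140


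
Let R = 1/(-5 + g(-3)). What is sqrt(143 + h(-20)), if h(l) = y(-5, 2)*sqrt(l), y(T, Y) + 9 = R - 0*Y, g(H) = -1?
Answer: sqrt(1287 - 165*I*sqrt(5))/3 ≈ 12.078 - 1.6971*I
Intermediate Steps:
R = -1/6 (R = 1/(-5 - 1) = 1/(-6) = -1/6 ≈ -0.16667)
y(T, Y) = -55/6 (y(T, Y) = -9 + (-1/6 - 0*Y) = -9 + (-1/6 - 1*0) = -9 + (-1/6 + 0) = -9 - 1/6 = -55/6)
h(l) = -55*sqrt(l)/6
sqrt(143 + h(-20)) = sqrt(143 - 55*I*sqrt(5)/3)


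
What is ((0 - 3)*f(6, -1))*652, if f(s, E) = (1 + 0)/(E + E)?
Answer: 978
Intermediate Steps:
f(s, E) = 1/(2*E)
((0 - 3)*f(6, -1))*652 = ((0 - 3)*((1/2)/(-1)))*652 = -3*(-1)/2*652 = -3*(-1/2)*652 = (3/2)*652 = 978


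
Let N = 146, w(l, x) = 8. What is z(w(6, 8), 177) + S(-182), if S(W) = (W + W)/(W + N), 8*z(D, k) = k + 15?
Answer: 307/9 ≈ 34.111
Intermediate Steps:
z(D, k) = 15/8 + k/8 (z(D, k) = (k + 15)/8 = (15 + k)/8 = 15/8 + k/8)
S(W) = 2*W/(146 + W) (S(W) = (W + W)/(W + 146) = (2*W)/(146 + W) = 2*W/(146 + W))
z(w(6, 8), 177) + S(-182) = (15/8 + (1/8)*177) + 2*(-182)/(146 - 182) = (15/8 + 177/8) + 2*(-182)/(-36) = 24 + 2*(-182)*(-1/36) = 24 + 91/9 = 307/9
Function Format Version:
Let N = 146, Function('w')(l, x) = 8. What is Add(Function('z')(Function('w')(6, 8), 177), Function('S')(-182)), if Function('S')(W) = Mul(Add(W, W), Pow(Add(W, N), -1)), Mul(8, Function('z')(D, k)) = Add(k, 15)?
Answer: Rational(307, 9) ≈ 34.111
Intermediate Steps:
Function('z')(D, k) = Add(Rational(15, 8), Mul(Rational(1, 8), k)) (Function('z')(D, k) = Mul(Rational(1, 8), Add(k, 15)) = Mul(Rational(1, 8), Add(15, k)) = Add(Rational(15, 8), Mul(Rational(1, 8), k)))
Function('S')(W) = Mul(2, W, Pow(Add(146, W), -1)) (Function('S')(W) = Mul(Add(W, W), Pow(Add(W, 146), -1)) = Mul(Mul(2, W), Pow(Add(146, W), -1)) = Mul(2, W, Pow(Add(146, W), -1)))
Add(Function('z')(Function('w')(6, 8), 177), Function('S')(-182)) = Add(Add(Rational(15, 8), Mul(Rational(1, 8), 177)), Mul(2, -182, Pow(Add(146, -182), -1))) = Add(Add(Rational(15, 8), Rational(177, 8)), Mul(2, -182, Pow(-36, -1))) = Add(24, Mul(2, -182, Rational(-1, 36))) = Add(24, Rational(91, 9)) = Rational(307, 9)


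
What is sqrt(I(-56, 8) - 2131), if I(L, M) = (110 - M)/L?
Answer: I*sqrt(418033)/14 ≈ 46.182*I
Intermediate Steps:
I(L, M) = (110 - M)/L
sqrt(I(-56, 8) - 2131) = sqrt((110 - 1*8)/(-56) - 2131) = sqrt(-(110 - 8)/56 - 2131) = sqrt(-1/56*102 - 2131) = sqrt(-51/28 - 2131) = sqrt(-59719/28) = I*sqrt(418033)/14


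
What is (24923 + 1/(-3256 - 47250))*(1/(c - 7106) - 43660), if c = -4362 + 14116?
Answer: -145527476947351123/133739888 ≈ -1.0881e+9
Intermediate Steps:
c = 9754
(24923 + 1/(-3256 - 47250))*(1/(c - 7106) - 43660) = (24923 + 1/(-3256 - 47250))*(1/(9754 - 7106) - 43660) = (24923 + 1/(-50506))*(1/2648 - 43660) = (24923 - 1/50506)*(1/2648 - 43660) = (1258761037/50506)*(-115611679/2648) = -145527476947351123/133739888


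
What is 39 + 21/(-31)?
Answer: 1188/31 ≈ 38.323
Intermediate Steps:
39 + 21/(-31) = 39 - 1/31*21 = 39 - 21/31 = 1188/31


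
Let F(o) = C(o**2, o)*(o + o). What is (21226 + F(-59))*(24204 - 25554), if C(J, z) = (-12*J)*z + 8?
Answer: 392575115700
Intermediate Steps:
C(J, z) = 8 - 12*J*z (C(J, z) = -12*J*z + 8 = 8 - 12*J*z)
F(o) = 2*o*(8 - 12*o**3) (F(o) = (8 - 12*o**2*o)*(o + o) = (8 - 12*o**3)*(2*o) = 2*o*(8 - 12*o**3))
(21226 + F(-59))*(24204 - 25554) = (21226 + (-24*(-59)**4 + 16*(-59)))*(24204 - 25554) = (21226 + (-24*12117361 - 944))*(-1350) = (21226 + (-290816664 - 944))*(-1350) = (21226 - 290817608)*(-1350) = -290796382*(-1350) = 392575115700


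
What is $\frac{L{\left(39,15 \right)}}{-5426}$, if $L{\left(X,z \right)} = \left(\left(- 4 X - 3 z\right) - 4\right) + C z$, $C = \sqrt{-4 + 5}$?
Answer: $\frac{95}{2713} \approx 0.035017$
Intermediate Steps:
$C = 1$ ($C = \sqrt{1} = 1$)
$L{\left(X,z \right)} = -4 - 4 X - 2 z$ ($L{\left(X,z \right)} = \left(\left(- 4 X - 3 z\right) - 4\right) + 1 z = \left(-4 - 4 X - 3 z\right) + z = -4 - 4 X - 2 z$)
$\frac{L{\left(39,15 \right)}}{-5426} = \frac{-4 - 156 - 30}{-5426} = \left(-4 - 156 - 30\right) \left(- \frac{1}{5426}\right) = \left(-190\right) \left(- \frac{1}{5426}\right) = \frac{95}{2713}$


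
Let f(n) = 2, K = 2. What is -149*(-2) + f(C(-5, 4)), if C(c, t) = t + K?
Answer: 300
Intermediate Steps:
C(c, t) = 2 + t (C(c, t) = t + 2 = 2 + t)
-149*(-2) + f(C(-5, 4)) = -149*(-2) + 2 = 298 + 2 = 300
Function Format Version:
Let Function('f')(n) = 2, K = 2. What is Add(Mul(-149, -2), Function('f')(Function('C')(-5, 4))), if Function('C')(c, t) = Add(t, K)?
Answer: 300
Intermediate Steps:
Function('C')(c, t) = Add(2, t) (Function('C')(c, t) = Add(t, 2) = Add(2, t))
Add(Mul(-149, -2), Function('f')(Function('C')(-5, 4))) = Add(Mul(-149, -2), 2) = Add(298, 2) = 300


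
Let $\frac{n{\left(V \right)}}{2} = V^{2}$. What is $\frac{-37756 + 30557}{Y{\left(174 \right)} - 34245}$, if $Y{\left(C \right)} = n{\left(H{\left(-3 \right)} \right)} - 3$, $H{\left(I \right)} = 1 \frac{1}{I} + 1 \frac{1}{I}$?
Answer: $\frac{64791}{308224} \approx 0.21021$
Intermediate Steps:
$H{\left(I \right)} = \frac{2}{I}$ ($H{\left(I \right)} = \frac{1}{I} + \frac{1}{I} = \frac{2}{I}$)
$n{\left(V \right)} = 2 V^{2}$
$Y{\left(C \right)} = - \frac{19}{9}$ ($Y{\left(C \right)} = 2 \left(\frac{2}{-3}\right)^{2} - 3 = 2 \left(2 \left(- \frac{1}{3}\right)\right)^{2} - 3 = 2 \left(- \frac{2}{3}\right)^{2} - 3 = 2 \cdot \frac{4}{9} - 3 = \frac{8}{9} - 3 = - \frac{19}{9}$)
$\frac{-37756 + 30557}{Y{\left(174 \right)} - 34245} = \frac{-37756 + 30557}{- \frac{19}{9} - 34245} = - \frac{7199}{- \frac{19}{9} - 34245} = - \frac{7199}{- \frac{308224}{9}} = \left(-7199\right) \left(- \frac{9}{308224}\right) = \frac{64791}{308224}$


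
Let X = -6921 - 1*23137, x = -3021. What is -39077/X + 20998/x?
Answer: -1421347/251538 ≈ -5.6506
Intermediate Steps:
X = -30058 (X = -6921 - 23137 = -30058)
-39077/X + 20998/x = -39077/(-30058) + 20998/(-3021) = -39077*(-1/30058) + 20998*(-1/3021) = 39077/30058 - 20998/3021 = -1421347/251538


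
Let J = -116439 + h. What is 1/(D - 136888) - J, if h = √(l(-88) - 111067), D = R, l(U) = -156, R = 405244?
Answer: 31247104285/268356 - I*√111223 ≈ 1.1644e+5 - 333.5*I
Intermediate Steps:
D = 405244
h = I*√111223 (h = √(-156 - 111067) = √(-111223) = I*√111223 ≈ 333.5*I)
J = -116439 + I*√111223 ≈ -1.1644e+5 + 333.5*I
1/(D - 136888) - J = 1/(405244 - 136888) - (-116439 + I*√111223) = 1/268356 + (116439 - I*√111223) = 31247104285/268356 - I*√111223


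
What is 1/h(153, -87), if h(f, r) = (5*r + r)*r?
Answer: 1/45414 ≈ 2.2020e-5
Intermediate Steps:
h(f, r) = 6*r² (h(f, r) = (6*r)*r = 6*r²)
1/h(153, -87) = 1/(6*(-87)²) = 1/(6*7569) = 1/45414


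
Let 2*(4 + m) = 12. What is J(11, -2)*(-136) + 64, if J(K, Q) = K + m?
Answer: -1704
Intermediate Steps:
m = 2 (m = -4 + (1/2)*12 = -4 + 6 = 2)
J(K, Q) = 2 + K (J(K, Q) = K + 2 = 2 + K)
J(11, -2)*(-136) + 64 = (2 + 11)*(-136) + 64 = 13*(-136) + 64 = -1768 + 64 = -1704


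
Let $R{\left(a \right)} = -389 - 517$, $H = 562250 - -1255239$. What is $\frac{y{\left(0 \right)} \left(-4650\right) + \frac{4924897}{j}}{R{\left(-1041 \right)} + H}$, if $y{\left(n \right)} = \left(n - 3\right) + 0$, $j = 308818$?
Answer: $\frac{4312935997}{560993528894} \approx 0.007688$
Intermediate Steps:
$y{\left(n \right)} = -3 + n$ ($y{\left(n \right)} = \left(-3 + n\right) + 0 = -3 + n$)
$H = 1817489$ ($H = 562250 + 1255239 = 1817489$)
$R{\left(a \right)} = -906$
$\frac{y{\left(0 \right)} \left(-4650\right) + \frac{4924897}{j}}{R{\left(-1041 \right)} + H} = \frac{\left(-3 + 0\right) \left(-4650\right) + \frac{4924897}{308818}}{-906 + 1817489} = \frac{\left(-3\right) \left(-4650\right) + 4924897 \cdot \frac{1}{308818}}{1816583} = \left(13950 + \frac{4924897}{308818}\right) \frac{1}{1816583} = \frac{4312935997}{308818} \cdot \frac{1}{1816583} = \frac{4312935997}{560993528894}$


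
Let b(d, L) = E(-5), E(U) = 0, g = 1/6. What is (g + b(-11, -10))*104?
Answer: 52/3 ≈ 17.333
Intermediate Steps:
g = ⅙ ≈ 0.16667
b(d, L) = 0
(g + b(-11, -10))*104 = (⅙ + 0)*104 = (⅙)*104 = 52/3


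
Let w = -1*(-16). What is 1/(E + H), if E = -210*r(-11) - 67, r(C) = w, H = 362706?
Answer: 1/359279 ≈ 2.7834e-6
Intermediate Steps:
w = 16
r(C) = 16
E = -3427 (E = -210*16 - 67 = -3360 - 67 = -3427)
1/(E + H) = 1/(-3427 + 362706) = 1/359279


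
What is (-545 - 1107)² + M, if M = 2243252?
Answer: 4972356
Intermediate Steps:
(-545 - 1107)² + M = (-545 - 1107)² + 2243252 = (-1652)² + 2243252 = 2729104 + 2243252 = 4972356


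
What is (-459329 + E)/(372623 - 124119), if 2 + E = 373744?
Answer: -85587/248504 ≈ -0.34441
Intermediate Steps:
E = 373742 (E = -2 + 373744 = 373742)
(-459329 + E)/(372623 - 124119) = (-459329 + 373742)/(372623 - 124119) = -85587/248504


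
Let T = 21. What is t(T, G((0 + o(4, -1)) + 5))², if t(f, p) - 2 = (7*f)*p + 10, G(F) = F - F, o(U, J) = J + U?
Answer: 144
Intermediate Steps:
G(F) = 0
t(f, p) = 12 + 7*f*p (t(f, p) = 2 + ((7*f)*p + 10) = 2 + (7*f*p + 10) = 2 + (10 + 7*f*p) = 12 + 7*f*p)
t(T, G((0 + o(4, -1)) + 5))² = (12 + 7*21*0)² = (12 + 0)² = 12² = 144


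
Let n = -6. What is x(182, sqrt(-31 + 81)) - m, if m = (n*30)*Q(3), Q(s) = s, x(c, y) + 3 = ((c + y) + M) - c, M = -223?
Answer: 314 + 5*sqrt(2) ≈ 321.07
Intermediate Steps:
x(c, y) = -226 + y (x(c, y) = -3 + (((c + y) - 223) - c) = -3 + ((-223 + c + y) - c) = -3 + (-223 + y) = -226 + y)
m = -540 (m = -6*30*3 = -180*3 = -540)
x(182, sqrt(-31 + 81)) - m = (-226 + sqrt(-31 + 81)) - 1*(-540) = (-226 + sqrt(50)) + 540 = (-226 + 5*sqrt(2)) + 540 = 314 + 5*sqrt(2)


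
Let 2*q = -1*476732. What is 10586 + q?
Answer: -227780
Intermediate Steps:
q = -238366 (q = (-1*476732)/2 = (½)*(-476732) = -238366)
10586 + q = 10586 - 238366 = -227780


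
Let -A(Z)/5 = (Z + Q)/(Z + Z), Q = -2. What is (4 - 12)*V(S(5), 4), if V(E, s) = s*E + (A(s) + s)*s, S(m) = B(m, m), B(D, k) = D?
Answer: -248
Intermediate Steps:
S(m) = m
A(Z) = -5*(-2 + Z)/(2*Z) (A(Z) = -5*(Z - 2)/(Z + Z) = -5*(-2 + Z)/(2*Z))
V(E, s) = E*s + s*(-5/2 + s + 5/s) (V(E, s) = s*E + ((-5/2 + 5/s) + s)*s = E*s + (-5/2 + s + 5/s)*s = E*s + s*(-5/2 + s + 5/s))
(4 - 12)*V(S(5), 4) = (4 - 12)*(5 - 5/2*4 + 4*(5 + 4)) = -8*(5 - 10 + 4*9) = -8*(5 - 10 + 36) = -8*31 = -248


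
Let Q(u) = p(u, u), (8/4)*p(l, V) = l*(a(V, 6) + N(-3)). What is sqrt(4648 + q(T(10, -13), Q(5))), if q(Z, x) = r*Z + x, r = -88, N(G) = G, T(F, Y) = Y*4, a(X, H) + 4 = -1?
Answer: 2*sqrt(2301) ≈ 95.938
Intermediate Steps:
a(X, H) = -5 (a(X, H) = -4 - 1 = -5)
T(F, Y) = 4*Y
p(l, V) = -4*l (p(l, V) = (l*(-5 - 3))/2 = (l*(-8))/2 = (-8*l)/2 = -4*l)
Q(u) = -4*u
q(Z, x) = x - 88*Z (q(Z, x) = -88*Z + x = x - 88*Z)
sqrt(4648 + q(T(10, -13), Q(5))) = sqrt(4648 + (-4*5 - 352*(-13))) = sqrt(4648 + (-20 - 88*(-52))) = sqrt(4648 + (-20 + 4576)) = sqrt(4648 + 4556) = sqrt(9204) = 2*sqrt(2301)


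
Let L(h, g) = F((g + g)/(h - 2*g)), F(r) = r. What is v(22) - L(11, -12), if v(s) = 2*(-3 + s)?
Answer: 1354/35 ≈ 38.686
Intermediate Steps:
L(h, g) = 2*g/(h - 2*g) (L(h, g) = (g + g)/(h - 2*g) = (2*g)/(h - 2*g) = 2*g/(h - 2*g))
v(s) = -6 + 2*s
v(22) - L(11, -12) = (-6 + 2*22) - (-2)*(-12)/(-1*11 + 2*(-12)) = (-6 + 44) - (-2)*(-12)/(-11 - 24) = 38 - (-2)*(-12)/(-35) = 38 - (-2)*(-12)*(-1)/35 = 38 - 1*(-24/35) = 38 + 24/35 = 1354/35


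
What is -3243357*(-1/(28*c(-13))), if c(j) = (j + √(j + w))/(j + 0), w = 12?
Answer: 548127333/4760 + 42163641*I/4760 ≈ 1.1515e+5 + 8857.9*I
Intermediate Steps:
c(j) = (j + √(12 + j))/j (c(j) = (j + √(j + 12))/(j + 0) = (j + √(12 + j))/j)
-3243357*(-1/(28*c(-13))) = -3243357*13/(28*(-13 + √(12 - 13))) = -3243357*13/(28*(-13 + √(-1))) = -(-548127333/4760 - 42163641*I/4760) = -3243357*169*(-28 - 28*I/13)/133280 = -548127333*(-28 - 28*I/13)/133280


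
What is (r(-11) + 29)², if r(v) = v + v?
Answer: 49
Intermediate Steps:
r(v) = 2*v
(r(-11) + 29)² = (2*(-11) + 29)² = (-22 + 29)² = 7² = 49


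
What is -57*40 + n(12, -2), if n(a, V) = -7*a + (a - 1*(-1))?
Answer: -2351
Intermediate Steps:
n(a, V) = 1 - 6*a (n(a, V) = -7*a + (a + 1) = -7*a + (1 + a) = 1 - 6*a)
-57*40 + n(12, -2) = -57*40 + (1 - 6*12) = -2280 + (1 - 72) = -2280 - 71 = -2351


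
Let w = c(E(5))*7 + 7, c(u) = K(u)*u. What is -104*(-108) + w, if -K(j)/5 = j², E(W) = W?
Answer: 6864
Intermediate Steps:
K(j) = -5*j²
c(u) = -5*u³ (c(u) = (-5*u²)*u = -5*u³)
w = -4368 (w = -5*5³*7 + 7 = -5*125*7 + 7 = -625*7 + 7 = -4375 + 7 = -4368)
-104*(-108) + w = -104*(-108) - 4368 = 11232 - 4368 = 6864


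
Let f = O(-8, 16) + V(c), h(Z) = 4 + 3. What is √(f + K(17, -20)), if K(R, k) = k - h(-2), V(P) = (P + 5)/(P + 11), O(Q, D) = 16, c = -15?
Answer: I*√34/2 ≈ 2.9155*I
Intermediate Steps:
V(P) = (5 + P)/(11 + P)
h(Z) = 7
K(R, k) = -7 + k (K(R, k) = k - 1*7 = k - 7 = -7 + k)
f = 37/2 (f = 16 + (5 - 15)/(11 - 15) = 16 - 10/(-4) = 16 - ¼*(-10) = 16 + 5/2 = 37/2 ≈ 18.500)
√(f + K(17, -20)) = √(37/2 + (-7 - 20)) = √(37/2 - 27) = √(-17/2) = I*√34/2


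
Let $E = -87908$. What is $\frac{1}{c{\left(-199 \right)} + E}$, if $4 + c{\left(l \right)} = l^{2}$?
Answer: $- \frac{1}{48311} \approx -2.0699 \cdot 10^{-5}$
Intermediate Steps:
$c{\left(l \right)} = -4 + l^{2}$
$\frac{1}{c{\left(-199 \right)} + E} = \frac{1}{\left(-4 + \left(-199\right)^{2}\right) - 87908} = \frac{1}{\left(-4 + 39601\right) - 87908} = \frac{1}{39597 - 87908} = \frac{1}{-48311} = - \frac{1}{48311}$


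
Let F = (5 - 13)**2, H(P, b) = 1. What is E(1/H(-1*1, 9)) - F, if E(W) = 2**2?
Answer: -60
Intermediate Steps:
E(W) = 4
F = 64 (F = (-8)**2 = 64)
E(1/H(-1*1, 9)) - F = 4 - 1*64 = 4 - 64 = -60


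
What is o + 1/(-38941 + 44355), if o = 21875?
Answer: 118431251/5414 ≈ 21875.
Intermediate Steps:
o + 1/(-38941 + 44355) = 21875 + 1/(-38941 + 44355) = 21875 + 1/5414 = 118431251/5414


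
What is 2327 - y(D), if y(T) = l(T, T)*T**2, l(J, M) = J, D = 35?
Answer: -40548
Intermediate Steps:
y(T) = T**3 (y(T) = T*T**2 = T**3)
2327 - y(D) = 2327 - 1*35**3 = 2327 - 1*42875 = 2327 - 42875 = -40548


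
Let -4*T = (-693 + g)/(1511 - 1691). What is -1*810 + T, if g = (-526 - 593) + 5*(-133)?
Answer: -585677/720 ≈ -813.44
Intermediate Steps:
g = -1784 (g = -1119 - 665 = -1784)
T = -2477/720 (T = -(-693 - 1784)/(4*(1511 - 1691)) = -(-2477)/(4*(-180)) = -(-2477)*(-1)/(4*180) = -¼*2477/180 = -2477/720 ≈ -3.4403)
-1*810 + T = -1*810 - 2477/720 = -810 - 2477/720 = -585677/720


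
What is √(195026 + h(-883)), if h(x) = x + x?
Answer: 2*√48315 ≈ 439.61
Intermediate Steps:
h(x) = 2*x
√(195026 + h(-883)) = √(195026 + 2*(-883)) = √(195026 - 1766) = √193260 = 2*√48315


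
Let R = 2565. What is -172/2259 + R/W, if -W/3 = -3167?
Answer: 1386721/7154253 ≈ 0.19383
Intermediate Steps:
W = 9501 (W = -3*(-3167) = 9501)
-172/2259 + R/W = -172/2259 + 2565/9501 = -172*1/2259 + 2565*(1/9501) = -172/2259 + 855/3167 = 1386721/7154253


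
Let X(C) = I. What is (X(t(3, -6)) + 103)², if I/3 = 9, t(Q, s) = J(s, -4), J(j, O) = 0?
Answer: 16900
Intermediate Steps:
t(Q, s) = 0
I = 27 (I = 3*9 = 27)
X(C) = 27
(X(t(3, -6)) + 103)² = (27 + 103)² = 130² = 16900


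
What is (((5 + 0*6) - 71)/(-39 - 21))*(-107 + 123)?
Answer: 88/5 ≈ 17.600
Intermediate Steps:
(((5 + 0*6) - 71)/(-39 - 21))*(-107 + 123) = (((5 + 0) - 71)/(-60))*16 = ((5 - 71)*(-1/60))*16 = -66*(-1/60)*16 = (11/10)*16 = 88/5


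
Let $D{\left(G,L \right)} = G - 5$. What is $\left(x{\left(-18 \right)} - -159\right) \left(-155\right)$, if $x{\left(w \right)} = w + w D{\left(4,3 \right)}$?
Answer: $-24645$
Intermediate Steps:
$D{\left(G,L \right)} = -5 + G$
$x{\left(w \right)} = 0$ ($x{\left(w \right)} = w + w \left(-5 + 4\right) = w + w \left(-1\right) = w - w = 0$)
$\left(x{\left(-18 \right)} - -159\right) \left(-155\right) = \left(0 - -159\right) \left(-155\right) = \left(0 + 159\right) \left(-155\right) = 159 \left(-155\right) = -24645$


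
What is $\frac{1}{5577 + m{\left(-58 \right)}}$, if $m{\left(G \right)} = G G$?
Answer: $\frac{1}{8941} \approx 0.00011184$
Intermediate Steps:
$m{\left(G \right)} = G^{2}$
$\frac{1}{5577 + m{\left(-58 \right)}} = \frac{1}{5577 + \left(-58\right)^{2}} = \frac{1}{5577 + 3364} = \frac{1}{8941}$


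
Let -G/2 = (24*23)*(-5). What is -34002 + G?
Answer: -28482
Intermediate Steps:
G = 5520 (G = -2*24*23*(-5) = -1104*(-5) = -2*(-2760) = 5520)
-34002 + G = -34002 + 5520 = -28482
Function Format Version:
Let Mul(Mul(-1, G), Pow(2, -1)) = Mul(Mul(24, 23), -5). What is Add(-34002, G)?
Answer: -28482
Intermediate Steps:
G = 5520 (G = Mul(-2, Mul(Mul(24, 23), -5)) = Mul(-2, Mul(552, -5)) = Mul(-2, -2760) = 5520)
Add(-34002, G) = Add(-34002, 5520) = -28482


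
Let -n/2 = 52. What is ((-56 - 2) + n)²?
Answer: 26244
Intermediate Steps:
n = -104 (n = -2*52 = -104)
((-56 - 2) + n)² = ((-56 - 2) - 104)² = (-58 - 104)² = (-162)² = 26244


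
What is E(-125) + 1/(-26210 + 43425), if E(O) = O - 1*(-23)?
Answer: -1755929/17215 ≈ -102.00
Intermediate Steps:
E(O) = 23 + O (E(O) = O + 23 = 23 + O)
E(-125) + 1/(-26210 + 43425) = (23 - 125) + 1/(-26210 + 43425) = -102 + 1/17215 = -1755929/17215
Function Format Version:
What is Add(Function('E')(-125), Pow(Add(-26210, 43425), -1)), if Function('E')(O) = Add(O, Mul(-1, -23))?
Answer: Rational(-1755929, 17215) ≈ -102.00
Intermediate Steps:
Function('E')(O) = Add(23, O) (Function('E')(O) = Add(O, 23) = Add(23, O))
Add(Function('E')(-125), Pow(Add(-26210, 43425), -1)) = Add(Add(23, -125), Pow(Add(-26210, 43425), -1)) = Add(-102, Pow(17215, -1)) = Add(-102, Rational(1, 17215)) = Rational(-1755929, 17215)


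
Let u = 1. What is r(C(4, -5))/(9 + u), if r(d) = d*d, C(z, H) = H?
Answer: 5/2 ≈ 2.5000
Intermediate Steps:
r(d) = d²
r(C(4, -5))/(9 + u) = (-5)²/(9 + 1) = 25/10 = 25*(⅒) = 5/2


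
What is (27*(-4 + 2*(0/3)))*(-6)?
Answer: 648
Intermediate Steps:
(27*(-4 + 2*(0/3)))*(-6) = (27*(-4 + 2*(0*(⅓))))*(-6) = (27*(-4 + 2*0))*(-6) = (27*(-4 + 0))*(-6) = (27*(-4))*(-6) = -108*(-6) = 648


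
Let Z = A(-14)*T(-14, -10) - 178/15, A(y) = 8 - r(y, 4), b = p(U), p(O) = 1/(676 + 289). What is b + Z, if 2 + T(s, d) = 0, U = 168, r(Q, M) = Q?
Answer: -161731/2895 ≈ -55.866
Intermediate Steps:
T(s, d) = -2 (T(s, d) = -2 + 0 = -2)
p(O) = 1/965
b = 1/965 ≈ 0.0010363
A(y) = 8 - y
Z = -838/15 (Z = (8 - 1*(-14))*(-2) - 178/15 = (8 + 14)*(-2) - 178*1/15 = 22*(-2) - 178/15 = -44 - 178/15 = -838/15 ≈ -55.867)
b + Z = 1/965 - 838/15 = -161731/2895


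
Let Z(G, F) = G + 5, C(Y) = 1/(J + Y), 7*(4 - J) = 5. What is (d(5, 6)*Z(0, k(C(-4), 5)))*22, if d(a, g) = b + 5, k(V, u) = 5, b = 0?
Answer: 550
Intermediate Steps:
J = 23/7 (J = 4 - ⅐*5 = 4 - 5/7 = 23/7 ≈ 3.2857)
C(Y) = 1/(23/7 + Y)
Z(G, F) = 5 + G
d(a, g) = 5 (d(a, g) = 0 + 5 = 5)
(d(5, 6)*Z(0, k(C(-4), 5)))*22 = (5*(5 + 0))*22 = (5*5)*22 = 25*22 = 550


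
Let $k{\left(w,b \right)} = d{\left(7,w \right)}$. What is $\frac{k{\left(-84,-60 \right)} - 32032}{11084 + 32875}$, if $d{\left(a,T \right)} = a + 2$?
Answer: $- \frac{32023}{43959} \approx -0.72847$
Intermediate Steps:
$d{\left(a,T \right)} = 2 + a$
$k{\left(w,b \right)} = 9$ ($k{\left(w,b \right)} = 2 + 7 = 9$)
$\frac{k{\left(-84,-60 \right)} - 32032}{11084 + 32875} = \frac{9 - 32032}{11084 + 32875} = - \frac{32023}{43959}$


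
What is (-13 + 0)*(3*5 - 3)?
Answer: -156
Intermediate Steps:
(-13 + 0)*(3*5 - 3) = -13*(15 - 3) = -13*12 = -156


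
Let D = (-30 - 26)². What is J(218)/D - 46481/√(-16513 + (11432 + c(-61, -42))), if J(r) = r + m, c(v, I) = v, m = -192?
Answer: 13/1568 + 46481*I*√5142/5142 ≈ 0.0082908 + 648.2*I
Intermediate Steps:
J(r) = -192 + r (J(r) = r - 192 = -192 + r)
D = 3136 (D = (-56)² = 3136)
J(218)/D - 46481/√(-16513 + (11432 + c(-61, -42))) = (-192 + 218)/3136 - 46481/√(-16513 + (11432 - 61)) = 26*(1/3136) - 46481/√(-16513 + 11371) = 13/1568 - 46481*(-I*√5142/5142) = 13/1568 - (-46481)*I*√5142/5142 = 13/1568 + 46481*I*√5142/5142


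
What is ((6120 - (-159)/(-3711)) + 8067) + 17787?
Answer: 39551785/1237 ≈ 31974.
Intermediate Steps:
((6120 - (-159)/(-3711)) + 8067) + 17787 = ((6120 - (-159)*(-1)/3711) + 8067) + 17787 = ((6120 - 1*53/1237) + 8067) + 17787 = ((6120 - 53/1237) + 8067) + 17787 = (7570387/1237 + 8067) + 17787 = 17549266/1237 + 17787 = 39551785/1237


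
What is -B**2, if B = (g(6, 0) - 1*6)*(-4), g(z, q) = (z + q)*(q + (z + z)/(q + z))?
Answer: -576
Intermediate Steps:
g(z, q) = (q + z)*(q + 2*z/(q + z)) (g(z, q) = (q + z)*(q + (2*z)/(q + z)) = (q + z)*(q + 2*z/(q + z)))
B = -24 (B = ((0**2 + 2*6 + 0*6) - 1*6)*(-4) = ((0 + 12 + 0) - 6)*(-4) = (12 - 6)*(-4) = 6*(-4) = -24)
-B**2 = -1*(-24)**2 = -1*576 = -576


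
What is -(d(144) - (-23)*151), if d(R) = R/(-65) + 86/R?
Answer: -16246067/4680 ≈ -3471.4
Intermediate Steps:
d(R) = 86/R - R/65 (d(R) = R*(-1/65) + 86/R = -R/65 + 86/R = 86/R - R/65)
-(d(144) - (-23)*151) = -((86/144 - 1/65*144) - (-23)*151) = -((86*(1/144) - 144/65) - 1*(-3473)) = -((43/72 - 144/65) + 3473) = -(-7573/4680 + 3473) = -1*16246067/4680 = -16246067/4680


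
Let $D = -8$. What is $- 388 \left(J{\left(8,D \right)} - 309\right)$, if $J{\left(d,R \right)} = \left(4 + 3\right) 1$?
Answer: $117176$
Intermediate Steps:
$J{\left(d,R \right)} = 7$ ($J{\left(d,R \right)} = 7 \cdot 1 = 7$)
$- 388 \left(J{\left(8,D \right)} - 309\right) = - 388 \left(7 - 309\right) = \left(-388\right) \left(-302\right) = 117176$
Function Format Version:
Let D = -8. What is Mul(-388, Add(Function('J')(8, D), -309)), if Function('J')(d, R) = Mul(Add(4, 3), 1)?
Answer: 117176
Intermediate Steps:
Function('J')(d, R) = 7 (Function('J')(d, R) = Mul(7, 1) = 7)
Mul(-388, Add(Function('J')(8, D), -309)) = Mul(-388, Add(7, -309)) = Mul(-388, -302) = 117176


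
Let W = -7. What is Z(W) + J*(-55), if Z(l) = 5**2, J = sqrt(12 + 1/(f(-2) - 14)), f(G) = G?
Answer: 25 - 55*sqrt(191)/4 ≈ -165.03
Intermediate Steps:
J = sqrt(191)/4 (J = sqrt(12 + 1/(-2 - 14)) = sqrt(12 + 1/(-16)) = sqrt(12 - 1/16) = sqrt(191/16) = sqrt(191)/4 ≈ 3.4551)
Z(l) = 25
Z(W) + J*(-55) = 25 + (sqrt(191)/4)*(-55) = 25 - 55*sqrt(191)/4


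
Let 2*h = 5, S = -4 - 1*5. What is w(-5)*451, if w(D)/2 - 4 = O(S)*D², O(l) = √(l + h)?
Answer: 3608 + 11275*I*√26 ≈ 3608.0 + 57491.0*I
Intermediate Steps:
S = -9 (S = -4 - 5 = -9)
h = 5/2 (h = (½)*5 = 5/2 ≈ 2.5000)
O(l) = √(5/2 + l) (O(l) = √(l + 5/2) = √(5/2 + l))
w(D) = 8 + I*√26*D² (w(D) = 8 + 2*((√(10 + 4*(-9))/2)*D²) = 8 + 2*((√(10 - 36)/2)*D²) = 8 + 2*((√(-26)/2)*D²) = 8 + 2*(((I*√26)/2)*D²) = 8 + 2*((I*√26/2)*D²) = 8 + 2*(I*√26*D²/2) = 8 + I*√26*D²)
w(-5)*451 = (8 + I*√26*(-5)²)*451 = (8 + I*√26*25)*451 = (8 + 25*I*√26)*451 = 3608 + 11275*I*√26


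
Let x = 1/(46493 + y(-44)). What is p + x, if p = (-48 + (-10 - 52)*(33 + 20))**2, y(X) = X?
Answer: 516306460645/46449 ≈ 1.1116e+7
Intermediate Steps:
p = 11115556 (p = (-48 - 62*53)**2 = (-48 - 3286)**2 = (-3334)**2 = 11115556)
x = 1/46449 (x = 1/(46493 - 44) = 1/46449 ≈ 2.1529e-5)
p + x = 11115556 + 1/46449 = 516306460645/46449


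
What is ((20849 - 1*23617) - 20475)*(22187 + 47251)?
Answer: -1613947434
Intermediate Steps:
((20849 - 1*23617) - 20475)*(22187 + 47251) = ((20849 - 23617) - 20475)*69438 = (-2768 - 20475)*69438 = -23243*69438 = -1613947434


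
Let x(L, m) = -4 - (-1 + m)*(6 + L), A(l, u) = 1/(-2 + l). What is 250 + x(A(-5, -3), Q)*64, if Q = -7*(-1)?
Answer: -15786/7 ≈ -2255.1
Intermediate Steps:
Q = 7
x(L, m) = -4 - (-1 + m)*(6 + L)
250 + x(A(-5, -3), Q)*64 = 250 + (2 + 1/(-2 - 5) - 6*7 - 1*7/(-2 - 5))*64 = 250 + (2 + 1/(-7) - 42 - 1*7/(-7))*64 = 250 + (2 - ⅐ - 42 - 1*(-⅐)*7)*64 = 250 + (2 - ⅐ - 42 + 1)*64 = 250 - 274/7*64 = 250 - 17536/7 = -15786/7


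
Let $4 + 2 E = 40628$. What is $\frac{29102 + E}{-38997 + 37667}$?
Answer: $- \frac{24707}{665} \approx -37.153$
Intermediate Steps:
$E = 20312$ ($E = -2 + \frac{1}{2} \cdot 40628 = -2 + 20314 = 20312$)
$\frac{29102 + E}{-38997 + 37667} = \frac{29102 + 20312}{-38997 + 37667} = \frac{49414}{-1330} = 49414 \left(- \frac{1}{1330}\right) = - \frac{24707}{665}$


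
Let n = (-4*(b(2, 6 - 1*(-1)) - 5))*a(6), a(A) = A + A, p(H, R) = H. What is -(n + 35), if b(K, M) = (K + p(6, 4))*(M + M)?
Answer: 5101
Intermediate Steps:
b(K, M) = 2*M*(6 + K) (b(K, M) = (K + 6)*(M + M) = (6 + K)*(2*M) = 2*M*(6 + K))
a(A) = 2*A
n = -5136 (n = (-4*(2*(6 - 1*(-1))*(6 + 2) - 5))*(2*6) = -4*(2*(6 + 1)*8 - 5)*12 = -4*(2*7*8 - 5)*12 = -4*(112 - 5)*12 = -4*107*12 = -428*12 = -5136)
-(n + 35) = -(-5136 + 35) = -1*(-5101) = 5101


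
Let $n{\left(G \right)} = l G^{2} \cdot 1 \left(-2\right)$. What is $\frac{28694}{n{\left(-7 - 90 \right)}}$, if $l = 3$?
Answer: $- \frac{14347}{28227} \approx -0.50827$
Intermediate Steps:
$n{\left(G \right)} = - 6 G^{2}$ ($n{\left(G \right)} = 3 G^{2} \cdot 1 \left(-2\right) = 3 G^{2} \left(-2\right) = - 6 G^{2}$)
$\frac{28694}{n{\left(-7 - 90 \right)}} = \frac{28694}{\left(-6\right) \left(-7 - 90\right)^{2}} = \frac{28694}{\left(-6\right) \left(-97\right)^{2}} = \frac{28694}{\left(-6\right) 9409} = \frac{28694}{-56454} = 28694 \left(- \frac{1}{56454}\right) = - \frac{14347}{28227}$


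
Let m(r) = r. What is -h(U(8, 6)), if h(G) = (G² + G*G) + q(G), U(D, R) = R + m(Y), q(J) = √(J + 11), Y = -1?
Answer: -54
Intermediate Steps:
q(J) = √(11 + J)
U(D, R) = -1 + R (U(D, R) = R - 1 = -1 + R)
h(G) = √(11 + G) + 2*G² (h(G) = (G² + G*G) + √(11 + G) = (G² + G²) + √(11 + G) = 2*G² + √(11 + G) = √(11 + G) + 2*G²)
-h(U(8, 6)) = -(√(11 + (-1 + 6)) + 2*(-1 + 6)²) = -(√(11 + 5) + 2*5²) = -(√16 + 2*25) = -(4 + 50) = -1*54 = -54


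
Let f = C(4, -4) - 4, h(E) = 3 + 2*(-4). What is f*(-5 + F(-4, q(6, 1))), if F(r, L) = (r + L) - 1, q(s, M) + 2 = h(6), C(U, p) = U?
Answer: 0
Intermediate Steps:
h(E) = -5 (h(E) = 3 - 8 = -5)
q(s, M) = -7 (q(s, M) = -2 - 5 = -7)
f = 0 (f = 4 - 4 = 0)
F(r, L) = -1 + L + r (F(r, L) = (L + r) - 1 = -1 + L + r)
f*(-5 + F(-4, q(6, 1))) = 0*(-5 + (-1 - 7 - 4)) = 0*(-5 - 12) = 0*(-17) = 0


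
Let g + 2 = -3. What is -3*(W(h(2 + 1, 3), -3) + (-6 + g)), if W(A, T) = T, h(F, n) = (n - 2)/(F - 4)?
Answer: 42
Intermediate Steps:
g = -5 (g = -2 - 3 = -5)
h(F, n) = (-2 + n)/(-4 + F)
-3*(W(h(2 + 1, 3), -3) + (-6 + g)) = -3*(-3 + (-6 - 5)) = -3*(-3 - 11) = -3*(-14) = 42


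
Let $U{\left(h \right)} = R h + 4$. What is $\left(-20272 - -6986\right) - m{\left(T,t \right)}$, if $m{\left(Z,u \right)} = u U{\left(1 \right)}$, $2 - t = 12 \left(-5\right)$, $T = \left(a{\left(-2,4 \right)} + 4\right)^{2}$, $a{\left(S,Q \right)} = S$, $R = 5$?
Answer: $-13844$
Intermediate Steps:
$U{\left(h \right)} = 4 + 5 h$ ($U{\left(h \right)} = 5 h + 4 = 4 + 5 h$)
$T = 4$ ($T = \left(-2 + 4\right)^{2} = 2^{2} = 4$)
$t = 62$ ($t = 2 - 12 \left(-5\right) = 2 - -60 = 2 + 60 = 62$)
$m{\left(Z,u \right)} = 9 u$ ($m{\left(Z,u \right)} = u \left(4 + 5 \cdot 1\right) = u \left(4 + 5\right) = u 9 = 9 u$)
$\left(-20272 - -6986\right) - m{\left(T,t \right)} = \left(-20272 - -6986\right) - 9 \cdot 62 = \left(-20272 + 6986\right) - 558 = -13286 - 558 = -13844$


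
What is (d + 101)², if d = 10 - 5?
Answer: 11236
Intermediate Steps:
d = 5
(d + 101)² = (5 + 101)² = 106² = 11236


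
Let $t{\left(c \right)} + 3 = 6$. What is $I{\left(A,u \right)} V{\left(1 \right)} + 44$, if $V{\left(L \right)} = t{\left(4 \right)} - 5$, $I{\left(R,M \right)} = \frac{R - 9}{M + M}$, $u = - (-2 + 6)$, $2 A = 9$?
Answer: $\frac{343}{8} \approx 42.875$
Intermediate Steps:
$A = \frac{9}{2}$ ($A = \frac{1}{2} \cdot 9 = \frac{9}{2} \approx 4.5$)
$t{\left(c \right)} = 3$ ($t{\left(c \right)} = -3 + 6 = 3$)
$u = -4$ ($u = \left(-1\right) 4 = -4$)
$I{\left(R,M \right)} = \frac{-9 + R}{2 M}$
$V{\left(L \right)} = -2$ ($V{\left(L \right)} = 3 - 5 = -2$)
$I{\left(A,u \right)} V{\left(1 \right)} + 44 = \frac{-9 + \frac{9}{2}}{2 \left(-4\right)} \left(-2\right) + 44 = \frac{1}{2} \left(- \frac{1}{4}\right) \left(- \frac{9}{2}\right) \left(-2\right) + 44 = \frac{9}{16} \left(-2\right) + 44 = - \frac{9}{8} + 44 = \frac{343}{8}$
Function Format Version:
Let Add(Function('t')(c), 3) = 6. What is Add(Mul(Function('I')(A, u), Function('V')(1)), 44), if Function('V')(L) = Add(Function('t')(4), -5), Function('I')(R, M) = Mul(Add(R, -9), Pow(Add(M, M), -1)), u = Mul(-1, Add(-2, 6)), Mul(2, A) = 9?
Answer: Rational(343, 8) ≈ 42.875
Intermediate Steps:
A = Rational(9, 2) (A = Mul(Rational(1, 2), 9) = Rational(9, 2) ≈ 4.5000)
Function('t')(c) = 3 (Function('t')(c) = Add(-3, 6) = 3)
u = -4 (u = Mul(-1, 4) = -4)
Function('I')(R, M) = Mul(Rational(1, 2), Pow(M, -1), Add(-9, R)) (Function('I')(R, M) = Mul(Add(-9, R), Pow(Mul(2, M), -1)) = Mul(Add(-9, R), Mul(Rational(1, 2), Pow(M, -1))) = Mul(Rational(1, 2), Pow(M, -1), Add(-9, R)))
Function('V')(L) = -2 (Function('V')(L) = Add(3, -5) = -2)
Add(Mul(Function('I')(A, u), Function('V')(1)), 44) = Add(Mul(Mul(Rational(1, 2), Pow(-4, -1), Add(-9, Rational(9, 2))), -2), 44) = Add(Mul(Mul(Rational(1, 2), Rational(-1, 4), Rational(-9, 2)), -2), 44) = Add(Mul(Rational(9, 16), -2), 44) = Add(Rational(-9, 8), 44) = Rational(343, 8)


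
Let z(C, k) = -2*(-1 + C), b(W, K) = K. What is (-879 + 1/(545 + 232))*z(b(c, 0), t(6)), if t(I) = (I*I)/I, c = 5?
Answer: -1365964/777 ≈ -1758.0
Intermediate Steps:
t(I) = I (t(I) = I²/I = I)
z(C, k) = 2 - 2*C
(-879 + 1/(545 + 232))*z(b(c, 0), t(6)) = (-879 + 1/(545 + 232))*(2 - 2*0) = (-879 + 1/777)*(2 + 0) = (-879 + 1/777)*2 = -682982/777*2 = -1365964/777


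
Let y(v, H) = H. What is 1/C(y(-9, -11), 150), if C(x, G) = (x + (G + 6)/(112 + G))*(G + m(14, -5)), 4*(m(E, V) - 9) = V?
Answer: -524/860053 ≈ -0.00060926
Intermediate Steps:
m(E, V) = 9 + V/4
C(x, G) = (31/4 + G)*(x + (6 + G)/(112 + G)) (C(x, G) = (x + (G + 6)/(112 + G))*(G + (9 + (1/4)*(-5))) = (x + (6 + G)/(112 + G))*(G + (9 - 5/4)) = (x + (6 + G)/(112 + G))*(G + 31/4) = (x + (6 + G)/(112 + G))*(31/4 + G) = (31/4 + G)*(x + (6 + G)/(112 + G)))
1/C(y(-9, -11), 150) = 1/((186 + 4*150**2 + 55*150 + 3472*(-11) + 4*(-11)*150**2 + 479*150*(-11))/(4*(112 + 150))) = 1/((1/4)*(186 + 4*22500 + 8250 - 38192 + 4*(-11)*22500 - 790350)/262) = 1/((1/4)*(1/262)*(186 + 90000 + 8250 - 38192 - 990000 - 790350)) = 1/((1/4)*(1/262)*(-1720106)) = 1/(-860053/524) = -524/860053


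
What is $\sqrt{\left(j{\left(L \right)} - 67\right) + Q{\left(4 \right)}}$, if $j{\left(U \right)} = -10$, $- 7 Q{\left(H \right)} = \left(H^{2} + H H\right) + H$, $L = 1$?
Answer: $\frac{5 i \sqrt{161}}{7} \approx 9.0633 i$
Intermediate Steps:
$Q{\left(H \right)} = - \frac{2 H^{2}}{7} - \frac{H}{7}$ ($Q{\left(H \right)} = - \frac{\left(H^{2} + H H\right) + H}{7} = - \frac{\left(H^{2} + H^{2}\right) + H}{7} = - \frac{2 H^{2} + H}{7} = - \frac{H + 2 H^{2}}{7} = - \frac{2 H^{2}}{7} - \frac{H}{7}$)
$\sqrt{\left(j{\left(L \right)} - 67\right) + Q{\left(4 \right)}} = \sqrt{\left(-10 - 67\right) - \frac{4 \left(1 + 2 \cdot 4\right)}{7}} = \sqrt{\left(-10 - 67\right) - \frac{4 \left(1 + 8\right)}{7}} = \sqrt{-77 - \frac{4}{7} \cdot 9} = \sqrt{-77 - \frac{36}{7}} = \sqrt{- \frac{575}{7}} = \frac{5 i \sqrt{161}}{7}$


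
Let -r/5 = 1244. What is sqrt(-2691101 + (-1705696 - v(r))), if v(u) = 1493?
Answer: I*sqrt(4398290) ≈ 2097.2*I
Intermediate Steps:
r = -6220 (r = -5*1244 = -6220)
sqrt(-2691101 + (-1705696 - v(r))) = sqrt(-2691101 + (-1705696 - 1*1493)) = sqrt(-2691101 + (-1705696 - 1493)) = sqrt(-2691101 - 1707189) = sqrt(-4398290) = I*sqrt(4398290)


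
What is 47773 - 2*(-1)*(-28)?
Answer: 47717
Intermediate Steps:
47773 - 2*(-1)*(-28) = 47773 + 2*(-28) = 47773 - 56 = 47717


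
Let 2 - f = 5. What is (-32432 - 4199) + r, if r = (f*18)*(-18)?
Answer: -35659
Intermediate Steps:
f = -3 (f = 2 - 1*5 = 2 - 5 = -3)
r = 972 (r = -3*18*(-18) = -54*(-18) = 972)
(-32432 - 4199) + r = (-32432 - 4199) + 972 = -36631 + 972 = -35659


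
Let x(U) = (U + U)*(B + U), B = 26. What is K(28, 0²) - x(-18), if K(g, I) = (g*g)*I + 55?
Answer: 343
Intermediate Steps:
x(U) = 2*U*(26 + U) (x(U) = (U + U)*(26 + U) = (2*U)*(26 + U) = 2*U*(26 + U))
K(g, I) = 55 + I*g² (K(g, I) = g²*I + 55 = I*g² + 55 = 55 + I*g²)
K(28, 0²) - x(-18) = (55 + 0²*28²) - 2*(-18)*(26 - 18) = (55 + 0*784) - 2*(-18)*8 = (55 + 0) - 1*(-288) = 55 + 288 = 343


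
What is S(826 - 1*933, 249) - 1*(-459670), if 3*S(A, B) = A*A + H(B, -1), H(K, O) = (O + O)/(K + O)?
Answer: 57472305/124 ≈ 4.6349e+5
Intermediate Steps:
H(K, O) = 2*O/(K + O) (H(K, O) = (2*O)/(K + O) = 2*O/(K + O))
S(A, B) = -2/(3*(-1 + B)) + A²/3 (S(A, B) = (A*A + 2*(-1)/(B - 1))/3 = (A² + 2*(-1)/(-1 + B))/3 = (A² - 2/(-1 + B))/3 = -2/(3*(-1 + B)) + A²/3)
S(826 - 1*933, 249) - 1*(-459670) = (-2 + (826 - 1*933)²*(-1 + 249))/(3*(-1 + 249)) - 1*(-459670) = (⅓)*(-2 + (826 - 933)²*248)/248 + 459670 = (⅓)*(1/248)*(-2 + (-107)²*248) + 459670 = (⅓)*(1/248)*(-2 + 11449*248) + 459670 = (⅓)*(1/248)*(-2 + 2839352) + 459670 = (⅓)*(1/248)*2839350 + 459670 = 473225/124 + 459670 = 57472305/124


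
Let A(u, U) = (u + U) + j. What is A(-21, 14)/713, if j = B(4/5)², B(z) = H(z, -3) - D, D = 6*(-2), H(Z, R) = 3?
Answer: 218/713 ≈ 0.30575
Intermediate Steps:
D = -12
B(z) = 15 (B(z) = 3 - 1*(-12) = 3 + 12 = 15)
j = 225 (j = 15² = 225)
A(u, U) = 225 + U + u (A(u, U) = (u + U) + 225 = (U + u) + 225 = 225 + U + u)
A(-21, 14)/713 = (225 + 14 - 21)/713 = 218*(1/713) = 218/713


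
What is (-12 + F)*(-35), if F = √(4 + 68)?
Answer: 420 - 210*√2 ≈ 123.02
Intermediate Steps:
F = 6*√2 (F = √72 = 6*√2 ≈ 8.4853)
(-12 + F)*(-35) = (-12 + 6*√2)*(-35) = 420 - 210*√2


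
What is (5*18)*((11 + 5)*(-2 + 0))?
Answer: -2880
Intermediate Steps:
(5*18)*((11 + 5)*(-2 + 0)) = 90*(16*(-2)) = 90*(-32) = -2880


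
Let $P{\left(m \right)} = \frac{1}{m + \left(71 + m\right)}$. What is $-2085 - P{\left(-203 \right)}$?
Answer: $- \frac{698474}{335} \approx -2085.0$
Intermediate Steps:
$P{\left(m \right)} = \frac{1}{71 + 2 m}$
$-2085 - P{\left(-203 \right)} = -2085 - \frac{1}{71 + 2 \left(-203\right)} = -2085 - \frac{1}{71 - 406} = -2085 - \frac{1}{-335} = -2085 - - \frac{1}{335} = -2085 + \frac{1}{335} = - \frac{698474}{335}$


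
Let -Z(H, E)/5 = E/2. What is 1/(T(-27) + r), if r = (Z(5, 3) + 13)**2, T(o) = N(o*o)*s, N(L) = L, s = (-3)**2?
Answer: 4/26365 ≈ 0.00015172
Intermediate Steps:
Z(H, E) = -5*E/2
s = 9
T(o) = 9*o**2 (T(o) = (o*o)*9 = o**2*9 = 9*o**2)
r = 121/4 (r = (-5/2*3 + 13)**2 = (-15/2 + 13)**2 = (11/2)**2 = 121/4 ≈ 30.250)
1/(T(-27) + r) = 1/(9*(-27)**2 + 121/4) = 1/(9*729 + 121/4) = 1/(6561 + 121/4) = 1/(26365/4) = 4/26365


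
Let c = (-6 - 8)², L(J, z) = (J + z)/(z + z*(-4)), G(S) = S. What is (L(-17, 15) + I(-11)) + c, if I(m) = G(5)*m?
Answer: 6347/45 ≈ 141.04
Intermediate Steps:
I(m) = 5*m
L(J, z) = -(J + z)/(3*z) (L(J, z) = (J + z)/(z - 4*z) = (J + z)/((-3*z)) = (J + z)*(-1/(3*z)) = -(J + z)/(3*z))
c = 196 (c = (-14)² = 196)
(L(-17, 15) + I(-11)) + c = ((⅓)*(-1*(-17) - 1*15)/15 + 5*(-11)) + 196 = ((⅓)*(1/15)*(17 - 15) - 55) + 196 = ((⅓)*(1/15)*2 - 55) + 196 = (2/45 - 55) + 196 = -2473/45 + 196 = 6347/45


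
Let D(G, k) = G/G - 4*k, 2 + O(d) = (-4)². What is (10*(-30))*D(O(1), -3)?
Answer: -3900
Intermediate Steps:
O(d) = 14 (O(d) = -2 + (-4)² = -2 + 16 = 14)
D(G, k) = 1 - 4*k
(10*(-30))*D(O(1), -3) = (10*(-30))*(1 - 4*(-3)) = -300*(1 + 12) = -300*13 = -3900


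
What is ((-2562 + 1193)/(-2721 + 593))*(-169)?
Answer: -231361/2128 ≈ -108.72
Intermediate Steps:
((-2562 + 1193)/(-2721 + 593))*(-169) = -1369/(-2128)*(-169) = -1369*(-1/2128)*(-169) = (1369/2128)*(-169) = -231361/2128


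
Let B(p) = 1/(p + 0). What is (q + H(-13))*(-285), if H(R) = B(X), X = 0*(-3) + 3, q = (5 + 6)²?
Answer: -34580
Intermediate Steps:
q = 121 (q = 11² = 121)
X = 3 (X = 0 + 3 = 3)
B(p) = 1/p
H(R) = ⅓ (H(R) = 1/3 = ⅓)
(q + H(-13))*(-285) = (121 + ⅓)*(-285) = (364/3)*(-285) = -34580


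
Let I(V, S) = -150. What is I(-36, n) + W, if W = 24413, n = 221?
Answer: 24263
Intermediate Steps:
I(-36, n) + W = -150 + 24413 = 24263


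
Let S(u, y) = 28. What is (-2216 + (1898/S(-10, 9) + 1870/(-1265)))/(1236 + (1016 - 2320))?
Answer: 692201/21896 ≈ 31.613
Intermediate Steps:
(-2216 + (1898/S(-10, 9) + 1870/(-1265)))/(1236 + (1016 - 2320)) = (-2216 + (1898/28 + 1870/(-1265)))/(1236 + (1016 - 2320)) = (-2216 + (1898*(1/28) + 1870*(-1/1265)))/(1236 - 1304) = (-2216 + (949/14 - 34/23))/(-68) = (-2216 + 21351/322)*(-1/68) = -692201/322*(-1/68) = 692201/21896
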